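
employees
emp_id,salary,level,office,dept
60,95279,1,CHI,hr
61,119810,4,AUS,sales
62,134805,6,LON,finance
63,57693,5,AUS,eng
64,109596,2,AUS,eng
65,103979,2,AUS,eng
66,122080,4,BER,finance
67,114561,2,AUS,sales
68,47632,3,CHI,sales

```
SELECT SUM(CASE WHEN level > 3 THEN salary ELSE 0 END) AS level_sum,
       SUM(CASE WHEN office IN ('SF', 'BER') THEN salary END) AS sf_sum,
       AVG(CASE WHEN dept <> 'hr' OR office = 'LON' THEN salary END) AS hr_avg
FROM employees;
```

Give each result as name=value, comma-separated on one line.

[level_sum: level > 3]
emp_id=60: ✗
emp_id=61: ✓ → 119810
emp_id=62: ✓ → 134805
emp_id=63: ✓ → 57693
emp_id=64: ✗
emp_id=65: ✗
emp_id=66: ✓ → 122080
emp_id=67: ✗
emp_id=68: ✗
level_sum = 119810 + 134805 + 57693 + 122080 = 434388
—
[sf_sum: office IN ('SF', 'BER')]
emp_id=60: ✗
emp_id=61: ✗
emp_id=62: ✗
emp_id=63: ✗
emp_id=64: ✗
emp_id=65: ✗
emp_id=66: ✓ → 122080
emp_id=67: ✗
emp_id=68: ✗
sf_sum = 122080
—
[hr_avg: dept <> 'hr' OR office = 'LON']
emp_id=60: ✗
emp_id=61: ✓ → 119810
emp_id=62: ✓ → 134805
emp_id=63: ✓ → 57693
emp_id=64: ✓ → 109596
emp_id=65: ✓ → 103979
emp_id=66: ✓ → 122080
emp_id=67: ✓ → 114561
emp_id=68: ✓ → 47632
hr_avg = (119810 + 134805 + 57693 + 109596 + 103979 + 122080 + 114561 + 47632) / 8 = 101269.5

level_sum=434388, sf_sum=122080, hr_avg=101269.5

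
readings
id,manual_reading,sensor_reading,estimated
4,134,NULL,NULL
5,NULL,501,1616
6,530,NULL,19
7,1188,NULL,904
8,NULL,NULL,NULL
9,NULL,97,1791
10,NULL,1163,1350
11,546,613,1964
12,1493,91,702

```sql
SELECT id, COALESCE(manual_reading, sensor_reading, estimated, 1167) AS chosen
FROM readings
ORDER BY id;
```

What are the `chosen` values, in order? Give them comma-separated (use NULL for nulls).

134, 501, 530, 1188, 1167, 97, 1163, 546, 1493

id=4: manual_reading=134 → 134
id=5: manual_reading=NULL, sensor_reading=501 → 501
id=6: manual_reading=530 → 530
id=7: manual_reading=1188 → 1188
id=8: manual_reading=NULL, sensor_reading=NULL, estimated=NULL, → literal 1167 → 1167
id=9: manual_reading=NULL, sensor_reading=97 → 97
id=10: manual_reading=NULL, sensor_reading=1163 → 1163
id=11: manual_reading=546 → 546
id=12: manual_reading=1493 → 1493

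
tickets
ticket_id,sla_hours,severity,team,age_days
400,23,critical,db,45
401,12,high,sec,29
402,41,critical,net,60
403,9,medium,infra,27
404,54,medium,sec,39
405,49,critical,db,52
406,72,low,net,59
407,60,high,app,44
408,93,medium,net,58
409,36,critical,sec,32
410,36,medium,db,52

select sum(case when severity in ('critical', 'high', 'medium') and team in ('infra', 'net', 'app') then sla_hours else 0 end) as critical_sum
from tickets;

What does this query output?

ticket_id=400: ✗
ticket_id=401: ✗
ticket_id=402: ✓ → 41
ticket_id=403: ✓ → 9
ticket_id=404: ✗
ticket_id=405: ✗
ticket_id=406: ✗
ticket_id=407: ✓ → 60
ticket_id=408: ✓ → 93
ticket_id=409: ✗
ticket_id=410: ✗
critical_sum = 41 + 9 + 60 + 93 = 203

203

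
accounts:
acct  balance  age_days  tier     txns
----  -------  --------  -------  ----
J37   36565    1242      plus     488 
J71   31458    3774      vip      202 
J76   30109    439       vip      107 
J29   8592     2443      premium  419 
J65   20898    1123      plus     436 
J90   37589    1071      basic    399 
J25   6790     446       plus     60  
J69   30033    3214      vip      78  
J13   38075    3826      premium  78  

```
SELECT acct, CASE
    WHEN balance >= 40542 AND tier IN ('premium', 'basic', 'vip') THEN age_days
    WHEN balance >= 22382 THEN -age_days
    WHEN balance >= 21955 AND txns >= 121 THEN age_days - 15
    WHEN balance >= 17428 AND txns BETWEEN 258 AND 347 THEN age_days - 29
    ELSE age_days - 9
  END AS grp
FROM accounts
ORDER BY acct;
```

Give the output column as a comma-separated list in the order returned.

-3826, 437, 2434, -1242, 1114, -3214, -3774, -439, -1071

acct=J13: balance >= 22382 → -3826
acct=J25: ELSE → 437
acct=J29: ELSE → 2434
acct=J37: balance >= 22382 → -1242
acct=J65: ELSE → 1114
acct=J69: balance >= 22382 → -3214
acct=J71: balance >= 22382 → -3774
acct=J76: balance >= 22382 → -439
acct=J90: balance >= 22382 → -1071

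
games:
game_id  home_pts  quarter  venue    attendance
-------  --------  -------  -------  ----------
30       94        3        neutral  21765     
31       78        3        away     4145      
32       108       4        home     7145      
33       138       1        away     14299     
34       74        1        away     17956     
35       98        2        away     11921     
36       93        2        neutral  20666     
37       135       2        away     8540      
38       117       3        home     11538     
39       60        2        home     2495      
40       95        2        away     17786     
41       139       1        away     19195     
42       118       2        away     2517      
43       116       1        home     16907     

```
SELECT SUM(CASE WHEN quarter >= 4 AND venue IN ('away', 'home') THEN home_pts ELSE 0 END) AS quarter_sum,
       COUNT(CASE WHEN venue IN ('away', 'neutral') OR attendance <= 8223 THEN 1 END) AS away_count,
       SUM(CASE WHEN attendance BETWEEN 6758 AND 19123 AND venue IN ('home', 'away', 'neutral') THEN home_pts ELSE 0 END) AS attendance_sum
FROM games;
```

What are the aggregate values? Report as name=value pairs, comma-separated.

[quarter_sum: quarter >= 4 AND venue IN ('away', 'home')]
game_id=30: ✗
game_id=31: ✗
game_id=32: ✓ → 108
game_id=33: ✗
game_id=34: ✗
game_id=35: ✗
game_id=36: ✗
game_id=37: ✗
game_id=38: ✗
game_id=39: ✗
game_id=40: ✗
game_id=41: ✗
game_id=42: ✗
game_id=43: ✗
quarter_sum = 108
—
[away_count: venue IN ('away', 'neutral') OR attendance <= 8223]
game_id=30: ✓ → 1
game_id=31: ✓ → 1
game_id=32: ✓ → 1
game_id=33: ✓ → 1
game_id=34: ✓ → 1
game_id=35: ✓ → 1
game_id=36: ✓ → 1
game_id=37: ✓ → 1
game_id=38: ✗
game_id=39: ✓ → 1
game_id=40: ✓ → 1
game_id=41: ✓ → 1
game_id=42: ✓ → 1
game_id=43: ✗
away_count = COUNT(1, 1, 1, 1, 1, 1, 1, 1, 1, 1, 1, 1) = 12
—
[attendance_sum: attendance BETWEEN 6758 AND 19123 AND venue IN ('home', 'away', 'neutral')]
game_id=30: ✗
game_id=31: ✗
game_id=32: ✓ → 108
game_id=33: ✓ → 138
game_id=34: ✓ → 74
game_id=35: ✓ → 98
game_id=36: ✗
game_id=37: ✓ → 135
game_id=38: ✓ → 117
game_id=39: ✗
game_id=40: ✓ → 95
game_id=41: ✗
game_id=42: ✗
game_id=43: ✓ → 116
attendance_sum = 108 + 138 + 74 + 98 + 135 + 117 + 95 + 116 = 881

quarter_sum=108, away_count=12, attendance_sum=881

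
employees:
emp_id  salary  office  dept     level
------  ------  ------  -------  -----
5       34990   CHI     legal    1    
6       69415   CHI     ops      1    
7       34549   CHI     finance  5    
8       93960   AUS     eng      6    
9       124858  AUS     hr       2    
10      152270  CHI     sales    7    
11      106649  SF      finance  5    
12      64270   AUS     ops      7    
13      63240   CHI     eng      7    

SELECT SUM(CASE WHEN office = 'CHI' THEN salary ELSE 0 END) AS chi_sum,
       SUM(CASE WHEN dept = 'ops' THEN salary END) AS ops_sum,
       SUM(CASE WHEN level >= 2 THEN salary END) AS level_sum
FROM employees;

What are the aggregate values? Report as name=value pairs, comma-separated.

[chi_sum: office = 'CHI']
emp_id=5: ✓ → 34990
emp_id=6: ✓ → 69415
emp_id=7: ✓ → 34549
emp_id=8: ✗
emp_id=9: ✗
emp_id=10: ✓ → 152270
emp_id=11: ✗
emp_id=12: ✗
emp_id=13: ✓ → 63240
chi_sum = 34990 + 69415 + 34549 + 152270 + 63240 = 354464
—
[ops_sum: dept = 'ops']
emp_id=5: ✗
emp_id=6: ✓ → 69415
emp_id=7: ✗
emp_id=8: ✗
emp_id=9: ✗
emp_id=10: ✗
emp_id=11: ✗
emp_id=12: ✓ → 64270
emp_id=13: ✗
ops_sum = 69415 + 64270 = 133685
—
[level_sum: level >= 2]
emp_id=5: ✗
emp_id=6: ✗
emp_id=7: ✓ → 34549
emp_id=8: ✓ → 93960
emp_id=9: ✓ → 124858
emp_id=10: ✓ → 152270
emp_id=11: ✓ → 106649
emp_id=12: ✓ → 64270
emp_id=13: ✓ → 63240
level_sum = 34549 + 93960 + 124858 + 152270 + 106649 + 64270 + 63240 = 639796

chi_sum=354464, ops_sum=133685, level_sum=639796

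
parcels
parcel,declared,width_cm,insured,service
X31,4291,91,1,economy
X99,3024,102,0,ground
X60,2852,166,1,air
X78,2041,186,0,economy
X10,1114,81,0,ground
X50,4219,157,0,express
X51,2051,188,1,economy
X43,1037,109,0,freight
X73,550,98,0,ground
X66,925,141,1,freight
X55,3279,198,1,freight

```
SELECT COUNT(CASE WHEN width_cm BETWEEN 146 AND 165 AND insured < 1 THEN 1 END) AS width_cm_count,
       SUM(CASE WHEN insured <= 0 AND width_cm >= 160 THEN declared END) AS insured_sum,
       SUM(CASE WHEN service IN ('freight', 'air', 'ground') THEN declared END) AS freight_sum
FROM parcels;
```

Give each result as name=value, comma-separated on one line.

[width_cm_count: width_cm BETWEEN 146 AND 165 AND insured < 1]
parcel=X31: ✗
parcel=X99: ✗
parcel=X60: ✗
parcel=X78: ✗
parcel=X10: ✗
parcel=X50: ✓ → 1
parcel=X51: ✗
parcel=X43: ✗
parcel=X73: ✗
parcel=X66: ✗
parcel=X55: ✗
width_cm_count = COUNT(1) = 1
—
[insured_sum: insured <= 0 AND width_cm >= 160]
parcel=X31: ✗
parcel=X99: ✗
parcel=X60: ✗
parcel=X78: ✓ → 2041
parcel=X10: ✗
parcel=X50: ✗
parcel=X51: ✗
parcel=X43: ✗
parcel=X73: ✗
parcel=X66: ✗
parcel=X55: ✗
insured_sum = 2041
—
[freight_sum: service IN ('freight', 'air', 'ground')]
parcel=X31: ✗
parcel=X99: ✓ → 3024
parcel=X60: ✓ → 2852
parcel=X78: ✗
parcel=X10: ✓ → 1114
parcel=X50: ✗
parcel=X51: ✗
parcel=X43: ✓ → 1037
parcel=X73: ✓ → 550
parcel=X66: ✓ → 925
parcel=X55: ✓ → 3279
freight_sum = 3024 + 2852 + 1114 + 1037 + 550 + 925 + 3279 = 12781

width_cm_count=1, insured_sum=2041, freight_sum=12781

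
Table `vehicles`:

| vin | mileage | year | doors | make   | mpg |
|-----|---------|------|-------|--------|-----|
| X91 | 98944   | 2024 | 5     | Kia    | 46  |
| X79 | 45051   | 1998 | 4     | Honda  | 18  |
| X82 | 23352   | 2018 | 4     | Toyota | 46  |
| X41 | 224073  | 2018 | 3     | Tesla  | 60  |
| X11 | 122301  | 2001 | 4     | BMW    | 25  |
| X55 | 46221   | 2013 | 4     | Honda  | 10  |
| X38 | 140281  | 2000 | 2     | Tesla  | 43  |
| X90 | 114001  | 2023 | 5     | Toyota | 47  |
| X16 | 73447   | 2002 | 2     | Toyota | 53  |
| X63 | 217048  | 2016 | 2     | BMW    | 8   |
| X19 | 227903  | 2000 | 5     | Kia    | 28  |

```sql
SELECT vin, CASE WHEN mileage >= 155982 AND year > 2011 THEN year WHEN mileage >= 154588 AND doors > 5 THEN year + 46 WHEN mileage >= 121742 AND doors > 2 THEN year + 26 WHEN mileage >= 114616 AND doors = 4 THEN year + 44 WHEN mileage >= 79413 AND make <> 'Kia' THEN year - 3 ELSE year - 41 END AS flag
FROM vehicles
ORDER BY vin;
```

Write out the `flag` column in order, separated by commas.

2027, 1961, 2026, 1997, 2018, 1972, 2016, 1957, 1977, 2020, 1983

vin=X11: mileage >= 121742 AND doors > 2 → 2027
vin=X16: ELSE → 1961
vin=X19: mileage >= 121742 AND doors > 2 → 2026
vin=X38: mileage >= 79413 AND make <> 'Kia' → 1997
vin=X41: mileage >= 155982 AND year > 2011 → 2018
vin=X55: ELSE → 1972
vin=X63: mileage >= 155982 AND year > 2011 → 2016
vin=X79: ELSE → 1957
vin=X82: ELSE → 1977
vin=X90: mileage >= 79413 AND make <> 'Kia' → 2020
vin=X91: ELSE → 1983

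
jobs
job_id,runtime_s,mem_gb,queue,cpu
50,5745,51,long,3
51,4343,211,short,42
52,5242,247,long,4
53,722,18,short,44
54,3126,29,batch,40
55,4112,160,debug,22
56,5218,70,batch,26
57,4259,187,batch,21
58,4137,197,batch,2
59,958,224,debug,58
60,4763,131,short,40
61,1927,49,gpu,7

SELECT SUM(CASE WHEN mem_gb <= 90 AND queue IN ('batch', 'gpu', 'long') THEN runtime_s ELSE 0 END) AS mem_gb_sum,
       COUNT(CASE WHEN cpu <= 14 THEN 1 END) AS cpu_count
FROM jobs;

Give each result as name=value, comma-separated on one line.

mem_gb_sum=16016, cpu_count=4

[mem_gb_sum: mem_gb <= 90 AND queue IN ('batch', 'gpu', 'long')]
job_id=50: ✓ → 5745
job_id=51: ✗
job_id=52: ✗
job_id=53: ✗
job_id=54: ✓ → 3126
job_id=55: ✗
job_id=56: ✓ → 5218
job_id=57: ✗
job_id=58: ✗
job_id=59: ✗
job_id=60: ✗
job_id=61: ✓ → 1927
mem_gb_sum = 5745 + 3126 + 5218 + 1927 = 16016
—
[cpu_count: cpu <= 14]
job_id=50: ✓ → 1
job_id=51: ✗
job_id=52: ✓ → 1
job_id=53: ✗
job_id=54: ✗
job_id=55: ✗
job_id=56: ✗
job_id=57: ✗
job_id=58: ✓ → 1
job_id=59: ✗
job_id=60: ✗
job_id=61: ✓ → 1
cpu_count = COUNT(1, 1, 1, 1) = 4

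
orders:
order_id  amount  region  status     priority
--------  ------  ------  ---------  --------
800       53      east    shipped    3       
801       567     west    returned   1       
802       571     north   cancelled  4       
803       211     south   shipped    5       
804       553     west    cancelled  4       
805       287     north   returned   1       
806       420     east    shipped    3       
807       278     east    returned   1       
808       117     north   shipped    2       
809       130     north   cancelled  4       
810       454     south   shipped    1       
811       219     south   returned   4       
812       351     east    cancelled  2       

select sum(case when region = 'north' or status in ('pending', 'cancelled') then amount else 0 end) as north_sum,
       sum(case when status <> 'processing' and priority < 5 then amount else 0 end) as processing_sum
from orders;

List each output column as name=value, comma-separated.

[north_sum: region = 'north' or status in ('pending', 'cancelled')]
order_id=800: ✗
order_id=801: ✗
order_id=802: ✓ → 571
order_id=803: ✗
order_id=804: ✓ → 553
order_id=805: ✓ → 287
order_id=806: ✗
order_id=807: ✗
order_id=808: ✓ → 117
order_id=809: ✓ → 130
order_id=810: ✗
order_id=811: ✗
order_id=812: ✓ → 351
north_sum = 571 + 553 + 287 + 117 + 130 + 351 = 2009
—
[processing_sum: status <> 'processing' and priority < 5]
order_id=800: ✓ → 53
order_id=801: ✓ → 567
order_id=802: ✓ → 571
order_id=803: ✗
order_id=804: ✓ → 553
order_id=805: ✓ → 287
order_id=806: ✓ → 420
order_id=807: ✓ → 278
order_id=808: ✓ → 117
order_id=809: ✓ → 130
order_id=810: ✓ → 454
order_id=811: ✓ → 219
order_id=812: ✓ → 351
processing_sum = 53 + 567 + 571 + 553 + 287 + 420 + 278 + 117 + 130 + 454 + 219 + 351 = 4000

north_sum=2009, processing_sum=4000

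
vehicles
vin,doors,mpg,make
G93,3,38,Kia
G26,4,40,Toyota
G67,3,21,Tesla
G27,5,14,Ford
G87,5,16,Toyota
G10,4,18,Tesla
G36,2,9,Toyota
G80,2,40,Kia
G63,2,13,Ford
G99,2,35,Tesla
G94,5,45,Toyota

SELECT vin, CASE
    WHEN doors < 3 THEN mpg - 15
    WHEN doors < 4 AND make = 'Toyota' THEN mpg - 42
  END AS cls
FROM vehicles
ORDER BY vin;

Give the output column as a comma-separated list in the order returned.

vin=G10: (no match → NULL) → NULL
vin=G26: (no match → NULL) → NULL
vin=G27: (no match → NULL) → NULL
vin=G36: doors < 3 → -6
vin=G63: doors < 3 → -2
vin=G67: (no match → NULL) → NULL
vin=G80: doors < 3 → 25
vin=G87: (no match → NULL) → NULL
vin=G93: (no match → NULL) → NULL
vin=G94: (no match → NULL) → NULL
vin=G99: doors < 3 → 20

NULL, NULL, NULL, -6, -2, NULL, 25, NULL, NULL, NULL, 20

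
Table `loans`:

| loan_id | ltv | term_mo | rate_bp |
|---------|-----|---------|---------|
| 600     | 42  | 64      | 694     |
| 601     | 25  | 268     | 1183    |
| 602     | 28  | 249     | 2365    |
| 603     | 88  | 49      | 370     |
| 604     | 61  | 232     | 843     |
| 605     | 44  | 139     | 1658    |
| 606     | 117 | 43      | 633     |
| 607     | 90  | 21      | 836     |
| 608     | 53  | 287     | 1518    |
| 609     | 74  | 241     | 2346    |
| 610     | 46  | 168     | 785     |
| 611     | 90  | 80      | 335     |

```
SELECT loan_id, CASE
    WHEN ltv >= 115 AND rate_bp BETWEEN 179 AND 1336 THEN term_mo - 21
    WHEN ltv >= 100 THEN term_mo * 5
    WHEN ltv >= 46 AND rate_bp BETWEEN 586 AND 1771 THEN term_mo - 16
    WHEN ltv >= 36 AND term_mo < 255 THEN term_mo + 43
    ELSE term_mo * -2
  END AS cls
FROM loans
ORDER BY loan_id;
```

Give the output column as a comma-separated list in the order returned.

107, -536, -498, 92, 216, 182, 22, 5, 271, 284, 152, 123

loan_id=600: ltv >= 36 AND term_mo < 255 → 107
loan_id=601: ELSE → -536
loan_id=602: ELSE → -498
loan_id=603: ltv >= 36 AND term_mo < 255 → 92
loan_id=604: ltv >= 46 AND rate_bp BETWEEN 586 AND 1771 → 216
loan_id=605: ltv >= 36 AND term_mo < 255 → 182
loan_id=606: ltv >= 115 AND rate_bp BETWEEN 179 AND 1336 → 22
loan_id=607: ltv >= 46 AND rate_bp BETWEEN 586 AND 1771 → 5
loan_id=608: ltv >= 46 AND rate_bp BETWEEN 586 AND 1771 → 271
loan_id=609: ltv >= 36 AND term_mo < 255 → 284
loan_id=610: ltv >= 46 AND rate_bp BETWEEN 586 AND 1771 → 152
loan_id=611: ltv >= 36 AND term_mo < 255 → 123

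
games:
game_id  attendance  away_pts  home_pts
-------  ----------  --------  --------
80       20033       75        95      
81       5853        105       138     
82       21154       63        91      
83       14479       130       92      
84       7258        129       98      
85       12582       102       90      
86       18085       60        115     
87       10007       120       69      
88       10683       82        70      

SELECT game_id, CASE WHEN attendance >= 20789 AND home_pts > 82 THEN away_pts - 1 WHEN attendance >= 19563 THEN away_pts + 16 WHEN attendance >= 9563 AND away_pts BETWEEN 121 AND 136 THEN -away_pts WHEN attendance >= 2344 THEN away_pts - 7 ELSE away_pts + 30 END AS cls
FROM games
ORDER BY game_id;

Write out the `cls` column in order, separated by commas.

91, 98, 62, -130, 122, 95, 53, 113, 75

game_id=80: attendance >= 19563 → 91
game_id=81: attendance >= 2344 → 98
game_id=82: attendance >= 20789 AND home_pts > 82 → 62
game_id=83: attendance >= 9563 AND away_pts BETWEEN 121 AND 136 → -130
game_id=84: attendance >= 2344 → 122
game_id=85: attendance >= 2344 → 95
game_id=86: attendance >= 2344 → 53
game_id=87: attendance >= 2344 → 113
game_id=88: attendance >= 2344 → 75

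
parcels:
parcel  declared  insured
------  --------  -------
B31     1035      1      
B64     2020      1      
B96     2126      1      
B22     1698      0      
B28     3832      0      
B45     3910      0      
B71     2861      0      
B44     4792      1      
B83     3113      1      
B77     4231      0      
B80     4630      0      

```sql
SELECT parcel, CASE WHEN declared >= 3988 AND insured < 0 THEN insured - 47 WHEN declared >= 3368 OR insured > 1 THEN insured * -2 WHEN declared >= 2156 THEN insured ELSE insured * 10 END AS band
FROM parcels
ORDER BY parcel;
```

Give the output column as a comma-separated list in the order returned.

parcel=B22: ELSE → 0
parcel=B28: declared >= 3368 OR insured > 1 → 0
parcel=B31: ELSE → 10
parcel=B44: declared >= 3368 OR insured > 1 → -2
parcel=B45: declared >= 3368 OR insured > 1 → 0
parcel=B64: ELSE → 10
parcel=B71: declared >= 2156 → 0
parcel=B77: declared >= 3368 OR insured > 1 → 0
parcel=B80: declared >= 3368 OR insured > 1 → 0
parcel=B83: declared >= 2156 → 1
parcel=B96: ELSE → 10

0, 0, 10, -2, 0, 10, 0, 0, 0, 1, 10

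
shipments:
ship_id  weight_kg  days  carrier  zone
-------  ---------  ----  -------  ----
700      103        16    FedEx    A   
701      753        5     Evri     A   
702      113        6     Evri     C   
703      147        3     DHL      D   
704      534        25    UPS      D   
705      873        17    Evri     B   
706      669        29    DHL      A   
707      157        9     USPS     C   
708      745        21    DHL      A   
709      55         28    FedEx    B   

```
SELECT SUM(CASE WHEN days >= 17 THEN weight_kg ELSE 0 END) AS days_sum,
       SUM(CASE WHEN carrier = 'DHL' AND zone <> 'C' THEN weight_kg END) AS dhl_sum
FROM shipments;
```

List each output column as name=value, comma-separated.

days_sum=2876, dhl_sum=1561

[days_sum: days >= 17]
ship_id=700: ✗
ship_id=701: ✗
ship_id=702: ✗
ship_id=703: ✗
ship_id=704: ✓ → 534
ship_id=705: ✓ → 873
ship_id=706: ✓ → 669
ship_id=707: ✗
ship_id=708: ✓ → 745
ship_id=709: ✓ → 55
days_sum = 534 + 873 + 669 + 745 + 55 = 2876
—
[dhl_sum: carrier = 'DHL' AND zone <> 'C']
ship_id=700: ✗
ship_id=701: ✗
ship_id=702: ✗
ship_id=703: ✓ → 147
ship_id=704: ✗
ship_id=705: ✗
ship_id=706: ✓ → 669
ship_id=707: ✗
ship_id=708: ✓ → 745
ship_id=709: ✗
dhl_sum = 147 + 669 + 745 = 1561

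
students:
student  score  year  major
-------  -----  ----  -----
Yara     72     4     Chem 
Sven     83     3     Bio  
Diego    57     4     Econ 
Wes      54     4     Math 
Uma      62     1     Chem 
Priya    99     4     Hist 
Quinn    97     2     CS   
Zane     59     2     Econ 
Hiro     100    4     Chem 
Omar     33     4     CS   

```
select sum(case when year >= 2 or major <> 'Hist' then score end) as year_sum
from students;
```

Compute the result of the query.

student=Yara: ✓ → 72
student=Sven: ✓ → 83
student=Diego: ✓ → 57
student=Wes: ✓ → 54
student=Uma: ✓ → 62
student=Priya: ✓ → 99
student=Quinn: ✓ → 97
student=Zane: ✓ → 59
student=Hiro: ✓ → 100
student=Omar: ✓ → 33
year_sum = 72 + 83 + 57 + 54 + 62 + 99 + 97 + 59 + 100 + 33 = 716

716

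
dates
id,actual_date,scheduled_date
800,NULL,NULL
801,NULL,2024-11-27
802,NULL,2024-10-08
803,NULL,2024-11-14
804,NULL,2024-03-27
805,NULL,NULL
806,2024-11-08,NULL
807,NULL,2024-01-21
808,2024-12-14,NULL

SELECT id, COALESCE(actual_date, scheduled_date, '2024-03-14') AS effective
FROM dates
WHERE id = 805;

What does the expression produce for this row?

id = 805: actual_date=NULL, scheduled_date=NULL.
actual_date=NULL, scheduled_date=NULL, → literal 2024-03-14 → 2024-03-14

2024-03-14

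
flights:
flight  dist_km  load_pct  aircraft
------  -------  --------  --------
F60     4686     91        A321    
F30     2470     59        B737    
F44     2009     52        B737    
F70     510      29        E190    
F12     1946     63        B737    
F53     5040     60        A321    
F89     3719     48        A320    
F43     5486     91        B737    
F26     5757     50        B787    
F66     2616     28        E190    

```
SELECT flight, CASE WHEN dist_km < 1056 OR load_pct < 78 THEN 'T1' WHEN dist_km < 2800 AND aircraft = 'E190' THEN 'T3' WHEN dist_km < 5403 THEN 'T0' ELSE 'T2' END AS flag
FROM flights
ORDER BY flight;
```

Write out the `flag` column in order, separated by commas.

flight=F12: dist_km < 1056 OR load_pct < 78 → T1
flight=F26: dist_km < 1056 OR load_pct < 78 → T1
flight=F30: dist_km < 1056 OR load_pct < 78 → T1
flight=F43: ELSE → T2
flight=F44: dist_km < 1056 OR load_pct < 78 → T1
flight=F53: dist_km < 1056 OR load_pct < 78 → T1
flight=F60: dist_km < 5403 → T0
flight=F66: dist_km < 1056 OR load_pct < 78 → T1
flight=F70: dist_km < 1056 OR load_pct < 78 → T1
flight=F89: dist_km < 1056 OR load_pct < 78 → T1

T1, T1, T1, T2, T1, T1, T0, T1, T1, T1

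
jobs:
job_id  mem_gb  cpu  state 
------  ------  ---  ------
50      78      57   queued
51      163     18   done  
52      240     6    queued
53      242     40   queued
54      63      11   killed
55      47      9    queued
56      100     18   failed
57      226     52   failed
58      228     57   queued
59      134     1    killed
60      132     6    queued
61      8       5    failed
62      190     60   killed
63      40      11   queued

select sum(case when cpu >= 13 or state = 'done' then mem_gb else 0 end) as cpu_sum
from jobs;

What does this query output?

1227

job_id=50: ✓ → 78
job_id=51: ✓ → 163
job_id=52: ✗
job_id=53: ✓ → 242
job_id=54: ✗
job_id=55: ✗
job_id=56: ✓ → 100
job_id=57: ✓ → 226
job_id=58: ✓ → 228
job_id=59: ✗
job_id=60: ✗
job_id=61: ✗
job_id=62: ✓ → 190
job_id=63: ✗
cpu_sum = 78 + 163 + 242 + 100 + 226 + 228 + 190 = 1227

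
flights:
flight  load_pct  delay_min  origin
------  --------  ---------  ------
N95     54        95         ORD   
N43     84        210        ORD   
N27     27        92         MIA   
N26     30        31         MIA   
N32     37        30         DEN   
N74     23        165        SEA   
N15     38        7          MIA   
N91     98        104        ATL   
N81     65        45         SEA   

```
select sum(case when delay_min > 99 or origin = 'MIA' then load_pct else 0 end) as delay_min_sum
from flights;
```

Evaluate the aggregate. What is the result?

300

flight=N95: ✗
flight=N43: ✓ → 84
flight=N27: ✓ → 27
flight=N26: ✓ → 30
flight=N32: ✗
flight=N74: ✓ → 23
flight=N15: ✓ → 38
flight=N91: ✓ → 98
flight=N81: ✗
delay_min_sum = 84 + 27 + 30 + 23 + 38 + 98 = 300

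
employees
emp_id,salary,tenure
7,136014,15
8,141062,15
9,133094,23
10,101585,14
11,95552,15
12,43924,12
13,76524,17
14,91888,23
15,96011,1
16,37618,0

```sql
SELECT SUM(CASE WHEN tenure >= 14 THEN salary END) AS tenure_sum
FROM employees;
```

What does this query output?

emp_id=7: ✓ → 136014
emp_id=8: ✓ → 141062
emp_id=9: ✓ → 133094
emp_id=10: ✓ → 101585
emp_id=11: ✓ → 95552
emp_id=12: ✗
emp_id=13: ✓ → 76524
emp_id=14: ✓ → 91888
emp_id=15: ✗
emp_id=16: ✗
tenure_sum = 136014 + 141062 + 133094 + 101585 + 95552 + 76524 + 91888 = 775719

775719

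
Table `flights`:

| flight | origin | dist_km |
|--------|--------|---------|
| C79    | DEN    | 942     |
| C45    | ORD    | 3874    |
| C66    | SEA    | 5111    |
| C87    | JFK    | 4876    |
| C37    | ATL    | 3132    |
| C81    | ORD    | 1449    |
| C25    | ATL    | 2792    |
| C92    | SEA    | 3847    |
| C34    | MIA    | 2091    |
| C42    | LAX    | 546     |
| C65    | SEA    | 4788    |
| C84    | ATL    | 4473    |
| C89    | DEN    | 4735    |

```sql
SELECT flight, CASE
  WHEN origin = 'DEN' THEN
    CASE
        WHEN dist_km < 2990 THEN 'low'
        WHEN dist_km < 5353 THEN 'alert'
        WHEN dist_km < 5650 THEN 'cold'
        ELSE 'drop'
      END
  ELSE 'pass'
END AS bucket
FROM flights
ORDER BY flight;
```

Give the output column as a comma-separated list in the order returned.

pass, pass, pass, pass, pass, pass, pass, low, pass, pass, pass, alert, pass

flight=C25: origin='ATL' → outer ELSE → pass
flight=C34: origin='MIA' → outer ELSE → pass
flight=C37: origin='ATL' → outer ELSE → pass
flight=C42: origin='LAX' → outer ELSE → pass
flight=C45: origin='ORD' → outer ELSE → pass
flight=C65: origin='SEA' → outer ELSE → pass
flight=C66: origin='SEA' → outer ELSE → pass
flight=C79: origin='DEN' → inner[dist_km < 2990] → low
flight=C81: origin='ORD' → outer ELSE → pass
flight=C84: origin='ATL' → outer ELSE → pass
flight=C87: origin='JFK' → outer ELSE → pass
flight=C89: origin='DEN' → inner[dist_km < 5353] → alert
flight=C92: origin='SEA' → outer ELSE → pass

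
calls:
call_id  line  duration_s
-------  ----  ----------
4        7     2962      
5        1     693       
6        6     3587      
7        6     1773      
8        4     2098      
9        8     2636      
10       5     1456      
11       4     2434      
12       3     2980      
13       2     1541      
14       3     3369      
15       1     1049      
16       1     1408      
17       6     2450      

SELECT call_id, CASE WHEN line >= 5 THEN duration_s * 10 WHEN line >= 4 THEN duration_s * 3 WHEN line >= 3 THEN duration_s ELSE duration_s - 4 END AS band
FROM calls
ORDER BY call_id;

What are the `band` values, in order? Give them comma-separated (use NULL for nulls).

call_id=4: line >= 5 → 29620
call_id=5: ELSE → 689
call_id=6: line >= 5 → 35870
call_id=7: line >= 5 → 17730
call_id=8: line >= 4 → 6294
call_id=9: line >= 5 → 26360
call_id=10: line >= 5 → 14560
call_id=11: line >= 4 → 7302
call_id=12: line >= 3 → 2980
call_id=13: ELSE → 1537
call_id=14: line >= 3 → 3369
call_id=15: ELSE → 1045
call_id=16: ELSE → 1404
call_id=17: line >= 5 → 24500

29620, 689, 35870, 17730, 6294, 26360, 14560, 7302, 2980, 1537, 3369, 1045, 1404, 24500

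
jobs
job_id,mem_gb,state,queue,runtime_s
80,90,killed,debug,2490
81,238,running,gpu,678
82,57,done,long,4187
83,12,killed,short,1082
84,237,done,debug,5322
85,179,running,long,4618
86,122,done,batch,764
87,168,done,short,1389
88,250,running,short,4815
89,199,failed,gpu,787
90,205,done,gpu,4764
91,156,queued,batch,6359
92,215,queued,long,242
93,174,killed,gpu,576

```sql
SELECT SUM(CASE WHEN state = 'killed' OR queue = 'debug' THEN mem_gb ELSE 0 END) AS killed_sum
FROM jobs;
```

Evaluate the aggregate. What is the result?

513

job_id=80: ✓ → 90
job_id=81: ✗
job_id=82: ✗
job_id=83: ✓ → 12
job_id=84: ✓ → 237
job_id=85: ✗
job_id=86: ✗
job_id=87: ✗
job_id=88: ✗
job_id=89: ✗
job_id=90: ✗
job_id=91: ✗
job_id=92: ✗
job_id=93: ✓ → 174
killed_sum = 90 + 12 + 237 + 174 = 513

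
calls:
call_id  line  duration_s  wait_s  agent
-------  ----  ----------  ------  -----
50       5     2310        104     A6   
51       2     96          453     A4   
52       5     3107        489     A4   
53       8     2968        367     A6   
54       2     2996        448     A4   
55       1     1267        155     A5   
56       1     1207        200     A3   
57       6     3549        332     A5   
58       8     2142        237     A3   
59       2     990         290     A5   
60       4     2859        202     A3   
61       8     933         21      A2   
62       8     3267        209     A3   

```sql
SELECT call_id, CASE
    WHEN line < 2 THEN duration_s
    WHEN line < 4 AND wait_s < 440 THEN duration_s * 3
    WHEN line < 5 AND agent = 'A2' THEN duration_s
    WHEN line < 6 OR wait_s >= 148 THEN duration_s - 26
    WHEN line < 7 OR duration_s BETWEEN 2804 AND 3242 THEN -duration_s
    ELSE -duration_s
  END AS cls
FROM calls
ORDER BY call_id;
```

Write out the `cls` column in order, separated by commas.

2284, 70, 3081, 2942, 2970, 1267, 1207, 3523, 2116, 2970, 2833, -933, 3241

call_id=50: line < 6 OR wait_s >= 148 → 2284
call_id=51: line < 6 OR wait_s >= 148 → 70
call_id=52: line < 6 OR wait_s >= 148 → 3081
call_id=53: line < 6 OR wait_s >= 148 → 2942
call_id=54: line < 6 OR wait_s >= 148 → 2970
call_id=55: line < 2 → 1267
call_id=56: line < 2 → 1207
call_id=57: line < 6 OR wait_s >= 148 → 3523
call_id=58: line < 6 OR wait_s >= 148 → 2116
call_id=59: line < 4 AND wait_s < 440 → 2970
call_id=60: line < 6 OR wait_s >= 148 → 2833
call_id=61: ELSE → -933
call_id=62: line < 6 OR wait_s >= 148 → 3241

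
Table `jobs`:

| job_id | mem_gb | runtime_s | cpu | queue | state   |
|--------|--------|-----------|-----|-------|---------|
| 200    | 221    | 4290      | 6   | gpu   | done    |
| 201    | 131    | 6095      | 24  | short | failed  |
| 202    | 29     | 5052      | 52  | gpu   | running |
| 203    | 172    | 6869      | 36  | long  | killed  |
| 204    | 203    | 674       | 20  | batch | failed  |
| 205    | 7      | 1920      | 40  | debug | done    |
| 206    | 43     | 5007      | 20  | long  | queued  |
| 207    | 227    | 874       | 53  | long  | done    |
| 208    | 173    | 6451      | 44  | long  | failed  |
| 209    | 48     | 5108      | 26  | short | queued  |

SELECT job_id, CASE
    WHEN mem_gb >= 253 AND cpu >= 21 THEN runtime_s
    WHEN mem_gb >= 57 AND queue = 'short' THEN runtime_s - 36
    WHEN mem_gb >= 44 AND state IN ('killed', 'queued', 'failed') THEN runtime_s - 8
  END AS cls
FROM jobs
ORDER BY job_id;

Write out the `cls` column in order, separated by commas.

job_id=200: (no match → NULL) → NULL
job_id=201: mem_gb >= 57 AND queue = 'short' → 6059
job_id=202: (no match → NULL) → NULL
job_id=203: mem_gb >= 44 AND state IN ('killed', 'queued', 'failed') → 6861
job_id=204: mem_gb >= 44 AND state IN ('killed', 'queued', 'failed') → 666
job_id=205: (no match → NULL) → NULL
job_id=206: (no match → NULL) → NULL
job_id=207: (no match → NULL) → NULL
job_id=208: mem_gb >= 44 AND state IN ('killed', 'queued', 'failed') → 6443
job_id=209: mem_gb >= 44 AND state IN ('killed', 'queued', 'failed') → 5100

NULL, 6059, NULL, 6861, 666, NULL, NULL, NULL, 6443, 5100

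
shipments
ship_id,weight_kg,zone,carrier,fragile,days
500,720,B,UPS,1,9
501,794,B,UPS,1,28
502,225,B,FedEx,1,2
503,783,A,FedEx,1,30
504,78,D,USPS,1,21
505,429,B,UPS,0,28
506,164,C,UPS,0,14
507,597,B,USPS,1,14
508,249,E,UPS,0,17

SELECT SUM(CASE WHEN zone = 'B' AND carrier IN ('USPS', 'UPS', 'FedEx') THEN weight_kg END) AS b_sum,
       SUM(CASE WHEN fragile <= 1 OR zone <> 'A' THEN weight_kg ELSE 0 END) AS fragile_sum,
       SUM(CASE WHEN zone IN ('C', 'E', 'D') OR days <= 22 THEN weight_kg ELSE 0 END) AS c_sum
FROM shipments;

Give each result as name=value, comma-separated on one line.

[b_sum: zone = 'B' AND carrier IN ('USPS', 'UPS', 'FedEx')]
ship_id=500: ✓ → 720
ship_id=501: ✓ → 794
ship_id=502: ✓ → 225
ship_id=503: ✗
ship_id=504: ✗
ship_id=505: ✓ → 429
ship_id=506: ✗
ship_id=507: ✓ → 597
ship_id=508: ✗
b_sum = 720 + 794 + 225 + 429 + 597 = 2765
—
[fragile_sum: fragile <= 1 OR zone <> 'A']
ship_id=500: ✓ → 720
ship_id=501: ✓ → 794
ship_id=502: ✓ → 225
ship_id=503: ✓ → 783
ship_id=504: ✓ → 78
ship_id=505: ✓ → 429
ship_id=506: ✓ → 164
ship_id=507: ✓ → 597
ship_id=508: ✓ → 249
fragile_sum = 720 + 794 + 225 + 783 + 78 + 429 + 164 + 597 + 249 = 4039
—
[c_sum: zone IN ('C', 'E', 'D') OR days <= 22]
ship_id=500: ✓ → 720
ship_id=501: ✗
ship_id=502: ✓ → 225
ship_id=503: ✗
ship_id=504: ✓ → 78
ship_id=505: ✗
ship_id=506: ✓ → 164
ship_id=507: ✓ → 597
ship_id=508: ✓ → 249
c_sum = 720 + 225 + 78 + 164 + 597 + 249 = 2033

b_sum=2765, fragile_sum=4039, c_sum=2033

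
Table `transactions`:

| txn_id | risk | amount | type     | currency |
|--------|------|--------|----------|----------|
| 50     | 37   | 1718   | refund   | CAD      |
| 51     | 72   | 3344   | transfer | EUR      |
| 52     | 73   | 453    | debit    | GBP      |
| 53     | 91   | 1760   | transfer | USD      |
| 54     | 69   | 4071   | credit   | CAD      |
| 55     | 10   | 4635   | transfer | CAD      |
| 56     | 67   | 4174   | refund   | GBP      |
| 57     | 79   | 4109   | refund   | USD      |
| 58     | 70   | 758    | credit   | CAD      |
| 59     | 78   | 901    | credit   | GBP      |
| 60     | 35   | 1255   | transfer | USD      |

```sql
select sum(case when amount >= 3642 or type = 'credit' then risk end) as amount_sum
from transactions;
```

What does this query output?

373

txn_id=50: ✗
txn_id=51: ✗
txn_id=52: ✗
txn_id=53: ✗
txn_id=54: ✓ → 69
txn_id=55: ✓ → 10
txn_id=56: ✓ → 67
txn_id=57: ✓ → 79
txn_id=58: ✓ → 70
txn_id=59: ✓ → 78
txn_id=60: ✗
amount_sum = 69 + 10 + 67 + 79 + 70 + 78 = 373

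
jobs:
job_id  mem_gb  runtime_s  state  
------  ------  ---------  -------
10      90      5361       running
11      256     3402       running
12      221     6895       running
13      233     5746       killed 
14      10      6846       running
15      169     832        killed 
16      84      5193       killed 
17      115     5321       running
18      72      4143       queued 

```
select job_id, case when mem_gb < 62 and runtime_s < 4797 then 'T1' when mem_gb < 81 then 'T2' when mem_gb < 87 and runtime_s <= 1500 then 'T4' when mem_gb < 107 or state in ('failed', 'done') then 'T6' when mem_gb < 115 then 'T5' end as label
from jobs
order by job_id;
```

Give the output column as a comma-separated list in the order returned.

T6, NULL, NULL, NULL, T2, NULL, T6, NULL, T2

job_id=10: mem_gb < 107 or state in ('failed', 'done') → T6
job_id=11: (no match → NULL) → NULL
job_id=12: (no match → NULL) → NULL
job_id=13: (no match → NULL) → NULL
job_id=14: mem_gb < 81 → T2
job_id=15: (no match → NULL) → NULL
job_id=16: mem_gb < 107 or state in ('failed', 'done') → T6
job_id=17: (no match → NULL) → NULL
job_id=18: mem_gb < 81 → T2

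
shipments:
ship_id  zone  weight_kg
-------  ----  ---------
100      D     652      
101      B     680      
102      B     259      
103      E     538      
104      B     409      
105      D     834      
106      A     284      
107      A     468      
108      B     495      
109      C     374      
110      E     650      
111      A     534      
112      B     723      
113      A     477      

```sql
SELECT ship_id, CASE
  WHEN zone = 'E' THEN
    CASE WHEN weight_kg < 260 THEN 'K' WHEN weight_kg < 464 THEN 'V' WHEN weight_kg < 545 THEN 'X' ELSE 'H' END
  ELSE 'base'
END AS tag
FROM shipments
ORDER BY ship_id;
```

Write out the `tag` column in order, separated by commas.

base, base, base, X, base, base, base, base, base, base, H, base, base, base

ship_id=100: zone='D' → outer ELSE → base
ship_id=101: zone='B' → outer ELSE → base
ship_id=102: zone='B' → outer ELSE → base
ship_id=103: zone='E' → inner[weight_kg < 545] → X
ship_id=104: zone='B' → outer ELSE → base
ship_id=105: zone='D' → outer ELSE → base
ship_id=106: zone='A' → outer ELSE → base
ship_id=107: zone='A' → outer ELSE → base
ship_id=108: zone='B' → outer ELSE → base
ship_id=109: zone='C' → outer ELSE → base
ship_id=110: zone='E' → inner[ELSE] → H
ship_id=111: zone='A' → outer ELSE → base
ship_id=112: zone='B' → outer ELSE → base
ship_id=113: zone='A' → outer ELSE → base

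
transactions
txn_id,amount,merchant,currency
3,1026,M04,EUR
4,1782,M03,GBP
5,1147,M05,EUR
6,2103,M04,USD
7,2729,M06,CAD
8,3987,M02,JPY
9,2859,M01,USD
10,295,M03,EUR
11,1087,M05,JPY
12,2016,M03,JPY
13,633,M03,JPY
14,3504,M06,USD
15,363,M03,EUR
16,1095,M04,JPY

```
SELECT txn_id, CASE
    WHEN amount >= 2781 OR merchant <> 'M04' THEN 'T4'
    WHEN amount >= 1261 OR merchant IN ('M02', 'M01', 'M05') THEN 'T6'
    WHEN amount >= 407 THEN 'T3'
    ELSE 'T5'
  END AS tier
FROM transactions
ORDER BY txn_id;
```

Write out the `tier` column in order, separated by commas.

T3, T4, T4, T6, T4, T4, T4, T4, T4, T4, T4, T4, T4, T3

txn_id=3: amount >= 407 → T3
txn_id=4: amount >= 2781 OR merchant <> 'M04' → T4
txn_id=5: amount >= 2781 OR merchant <> 'M04' → T4
txn_id=6: amount >= 1261 OR merchant IN ('M02', 'M01', 'M05') → T6
txn_id=7: amount >= 2781 OR merchant <> 'M04' → T4
txn_id=8: amount >= 2781 OR merchant <> 'M04' → T4
txn_id=9: amount >= 2781 OR merchant <> 'M04' → T4
txn_id=10: amount >= 2781 OR merchant <> 'M04' → T4
txn_id=11: amount >= 2781 OR merchant <> 'M04' → T4
txn_id=12: amount >= 2781 OR merchant <> 'M04' → T4
txn_id=13: amount >= 2781 OR merchant <> 'M04' → T4
txn_id=14: amount >= 2781 OR merchant <> 'M04' → T4
txn_id=15: amount >= 2781 OR merchant <> 'M04' → T4
txn_id=16: amount >= 407 → T3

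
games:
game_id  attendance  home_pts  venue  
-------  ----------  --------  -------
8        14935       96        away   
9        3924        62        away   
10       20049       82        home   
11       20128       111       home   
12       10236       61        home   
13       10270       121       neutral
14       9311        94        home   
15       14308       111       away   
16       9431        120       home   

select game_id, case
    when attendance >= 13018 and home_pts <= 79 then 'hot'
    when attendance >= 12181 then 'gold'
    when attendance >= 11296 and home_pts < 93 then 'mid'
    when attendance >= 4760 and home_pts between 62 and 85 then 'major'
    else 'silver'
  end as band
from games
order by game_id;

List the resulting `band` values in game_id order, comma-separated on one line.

gold, silver, gold, gold, silver, silver, silver, gold, silver

game_id=8: attendance >= 12181 → gold
game_id=9: ELSE → silver
game_id=10: attendance >= 12181 → gold
game_id=11: attendance >= 12181 → gold
game_id=12: ELSE → silver
game_id=13: ELSE → silver
game_id=14: ELSE → silver
game_id=15: attendance >= 12181 → gold
game_id=16: ELSE → silver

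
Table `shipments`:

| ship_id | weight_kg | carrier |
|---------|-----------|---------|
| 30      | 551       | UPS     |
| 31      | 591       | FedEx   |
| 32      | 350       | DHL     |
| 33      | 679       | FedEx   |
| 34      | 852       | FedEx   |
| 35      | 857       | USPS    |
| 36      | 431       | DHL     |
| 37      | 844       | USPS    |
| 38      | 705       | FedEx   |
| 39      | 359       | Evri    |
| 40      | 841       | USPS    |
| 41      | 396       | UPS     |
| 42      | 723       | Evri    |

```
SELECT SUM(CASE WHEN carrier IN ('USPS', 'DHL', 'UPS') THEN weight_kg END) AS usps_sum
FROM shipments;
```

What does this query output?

ship_id=30: ✓ → 551
ship_id=31: ✗
ship_id=32: ✓ → 350
ship_id=33: ✗
ship_id=34: ✗
ship_id=35: ✓ → 857
ship_id=36: ✓ → 431
ship_id=37: ✓ → 844
ship_id=38: ✗
ship_id=39: ✗
ship_id=40: ✓ → 841
ship_id=41: ✓ → 396
ship_id=42: ✗
usps_sum = 551 + 350 + 857 + 431 + 844 + 841 + 396 = 4270

4270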